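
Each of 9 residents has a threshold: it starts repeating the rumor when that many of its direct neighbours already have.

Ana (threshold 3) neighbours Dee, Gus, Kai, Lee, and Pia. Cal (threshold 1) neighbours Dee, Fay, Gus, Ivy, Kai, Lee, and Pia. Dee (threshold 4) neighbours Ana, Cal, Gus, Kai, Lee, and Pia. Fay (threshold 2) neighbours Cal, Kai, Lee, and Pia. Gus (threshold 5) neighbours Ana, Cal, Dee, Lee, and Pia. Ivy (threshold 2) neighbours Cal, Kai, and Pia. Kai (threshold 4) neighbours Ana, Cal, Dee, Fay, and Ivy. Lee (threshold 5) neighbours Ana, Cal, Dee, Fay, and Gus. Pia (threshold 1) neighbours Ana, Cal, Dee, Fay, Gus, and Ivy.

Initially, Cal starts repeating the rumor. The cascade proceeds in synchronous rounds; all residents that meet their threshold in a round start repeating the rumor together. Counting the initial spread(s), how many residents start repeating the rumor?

Round 1 — Cal starts repeating the rumor (initial).
Round 2 — checking thresholds:
  Dee: 1 of 6 neighbours < 4, below threshold.
  Fay: 1 of 4 neighbours < 2, below threshold.
  Gus: 1 of 5 neighbours < 5, below threshold.
  Ivy: 1 of 3 neighbours < 2, below threshold.
  Kai: 1 of 5 neighbours < 4, below threshold.
  Lee: 1 of 5 neighbours < 5, below threshold.
  Pia: 1 of 6 neighbours ≥ 1, starts repeating the rumor.
Round 3 — checking thresholds:
  Ana: 1 of 5 neighbours < 3, below threshold.
  Dee: 2 of 6 neighbours < 4, below threshold.
  Fay: 2 of 4 neighbours ≥ 2, starts repeating the rumor.
  Gus: 2 of 5 neighbours < 5, below threshold.
  Ivy: 2 of 3 neighbours ≥ 2, starts repeating the rumor.
  Kai: 1 of 5 neighbours < 4, below threshold.
  Lee: 1 of 5 neighbours < 5, below threshold.
Round 4 — no new spreads; cascade stops.

4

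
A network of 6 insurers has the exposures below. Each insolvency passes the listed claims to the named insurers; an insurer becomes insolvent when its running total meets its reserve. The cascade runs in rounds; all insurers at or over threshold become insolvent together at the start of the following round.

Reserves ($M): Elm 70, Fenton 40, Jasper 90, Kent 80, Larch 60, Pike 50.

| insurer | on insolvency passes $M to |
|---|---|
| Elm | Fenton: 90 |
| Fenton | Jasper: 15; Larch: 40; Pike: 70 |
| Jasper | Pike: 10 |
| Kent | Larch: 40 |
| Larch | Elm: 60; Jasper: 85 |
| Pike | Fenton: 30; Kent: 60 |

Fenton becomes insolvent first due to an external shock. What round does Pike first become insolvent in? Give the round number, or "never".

2

Round 1 — Fenton becomes insolvent (initial).
  Jasper: +15 → 15 < 90
  Larch: +40 → 40 < 60
  Pike: +70 → 70 ≥ 50
Round 2 — Pike becomes insolvent.
  Kent: +60 → 60 < 80
No further insolvencies.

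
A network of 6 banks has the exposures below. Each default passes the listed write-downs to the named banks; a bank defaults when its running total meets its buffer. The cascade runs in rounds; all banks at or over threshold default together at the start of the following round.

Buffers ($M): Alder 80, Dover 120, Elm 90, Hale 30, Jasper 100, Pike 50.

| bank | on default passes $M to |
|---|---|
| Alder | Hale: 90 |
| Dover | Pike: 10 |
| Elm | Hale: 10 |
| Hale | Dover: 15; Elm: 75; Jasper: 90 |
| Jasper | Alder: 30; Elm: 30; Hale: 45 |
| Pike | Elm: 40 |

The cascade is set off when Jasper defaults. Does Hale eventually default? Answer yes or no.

yes

Round 1 — Jasper defaults (initial).
  Alder: +30 → 30 < 80
  Elm: +30 → 30 < 90
  Hale: +45 → 45 ≥ 30
Round 2 — Hale defaults.
  Dover: +15 → 15 < 120
  Elm: +75 → 105 ≥ 90
Round 3 — Elm defaults.
No further defaults.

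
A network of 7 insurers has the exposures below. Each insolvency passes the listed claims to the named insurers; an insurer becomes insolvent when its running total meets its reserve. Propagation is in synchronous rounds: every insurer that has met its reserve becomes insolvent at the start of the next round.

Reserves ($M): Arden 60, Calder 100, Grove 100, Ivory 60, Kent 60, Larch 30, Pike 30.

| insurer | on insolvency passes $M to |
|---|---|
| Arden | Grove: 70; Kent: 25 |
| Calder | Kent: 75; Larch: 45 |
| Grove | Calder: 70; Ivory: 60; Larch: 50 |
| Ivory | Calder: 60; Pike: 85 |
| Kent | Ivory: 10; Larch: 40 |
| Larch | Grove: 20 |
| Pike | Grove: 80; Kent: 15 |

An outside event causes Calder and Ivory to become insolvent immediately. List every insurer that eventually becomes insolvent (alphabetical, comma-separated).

Round 1 — Calder, Ivory become insolvent (initial).
  Kent: +75 → 75 ≥ 60
  Larch: +45 → 45 ≥ 30
  Pike: +85 → 85 ≥ 30
Round 2 — Kent, Larch, Pike become insolvent.
  Grove: +20+80 → 100 ≥ 100
Round 3 — Grove becomes insolvent.
No further insolvencies.

Calder, Grove, Ivory, Kent, Larch, Pike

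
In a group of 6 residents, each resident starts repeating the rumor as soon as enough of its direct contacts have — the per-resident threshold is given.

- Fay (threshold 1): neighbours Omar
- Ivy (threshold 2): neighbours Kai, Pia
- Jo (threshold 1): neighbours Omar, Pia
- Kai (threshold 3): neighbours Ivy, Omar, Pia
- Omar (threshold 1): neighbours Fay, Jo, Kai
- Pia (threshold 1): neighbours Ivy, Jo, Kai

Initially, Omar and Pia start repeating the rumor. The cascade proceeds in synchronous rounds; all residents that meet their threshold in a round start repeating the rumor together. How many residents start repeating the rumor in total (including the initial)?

Round 1 — Omar, Pia start repeating the rumor (initial).
Round 2 — checking thresholds:
  Fay: 1 of 1 neighbours ≥ 1, starts repeating the rumor.
  Ivy: 1 of 2 neighbours < 2, below threshold.
  Jo: 2 of 2 neighbours ≥ 1, starts repeating the rumor.
  Kai: 2 of 3 neighbours < 3, below threshold.
Round 3 — no new spreads; cascade stops.

4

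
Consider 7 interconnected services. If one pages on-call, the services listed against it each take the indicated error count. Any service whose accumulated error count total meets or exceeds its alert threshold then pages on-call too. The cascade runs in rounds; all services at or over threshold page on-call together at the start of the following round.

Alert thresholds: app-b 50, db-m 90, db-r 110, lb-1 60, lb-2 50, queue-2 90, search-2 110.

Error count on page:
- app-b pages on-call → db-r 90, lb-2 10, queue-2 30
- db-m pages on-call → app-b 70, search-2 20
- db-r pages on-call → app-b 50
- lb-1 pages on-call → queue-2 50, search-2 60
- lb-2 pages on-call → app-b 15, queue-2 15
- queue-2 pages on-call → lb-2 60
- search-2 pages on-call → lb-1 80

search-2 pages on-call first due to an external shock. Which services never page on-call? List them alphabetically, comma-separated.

app-b, db-m, db-r, lb-2, queue-2

Round 1 — search-2 pages on-call (initial).
  lb-1: +80 → 80 ≥ 60
Round 2 — lb-1 pages on-call.
  queue-2: +50 → 50 < 90
No further pages.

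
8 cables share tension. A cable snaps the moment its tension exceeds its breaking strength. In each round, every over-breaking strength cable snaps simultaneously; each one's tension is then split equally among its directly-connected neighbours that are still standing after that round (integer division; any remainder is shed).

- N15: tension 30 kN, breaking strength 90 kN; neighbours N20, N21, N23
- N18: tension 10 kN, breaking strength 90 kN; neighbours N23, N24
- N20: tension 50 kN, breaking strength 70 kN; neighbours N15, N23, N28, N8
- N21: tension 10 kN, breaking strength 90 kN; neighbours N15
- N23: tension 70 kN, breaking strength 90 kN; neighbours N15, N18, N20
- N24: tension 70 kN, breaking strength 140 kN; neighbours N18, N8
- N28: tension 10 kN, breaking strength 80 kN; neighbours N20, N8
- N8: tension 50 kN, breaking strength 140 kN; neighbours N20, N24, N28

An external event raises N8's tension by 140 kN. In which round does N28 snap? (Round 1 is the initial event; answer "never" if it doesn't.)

Round 1 — N8 at 190 > 140. N8 snaps.
  N8 sheds 190 kN to N20, N24, N28: 63 each (1 lost).
    N20: 50+63 = 113 > 70
    N24: 70+63 = 133 ≤ 140
    N28: 10+63 = 73 ≤ 80
Round 2 — N20 snaps.
  N20 sheds 113 kN to N15, N23, N28: 37 each (2 lost).
    N15: 30+37 = 67 ≤ 90
    N23: 70+37 = 107 > 90
    N28: 73+37 = 110 > 80
Round 3 — N23, N28 snap.
  N23 sheds 107 kN to N15, N18: 53 each (1 lost).
    N15: 67+53 = 120 > 90
    N18: 10+53 = 63 ≤ 90
  N28 sheds 110 kN: no online neighbours, lost.
Round 4 — N15 snaps.
  N15 sheds 120 kN to N21: 120 each.
    N21: 10+120 = 130 > 90
Round 5 — N21 snaps.
  N21 sheds 130 kN: no online neighbours, lost.
No further breaks.

3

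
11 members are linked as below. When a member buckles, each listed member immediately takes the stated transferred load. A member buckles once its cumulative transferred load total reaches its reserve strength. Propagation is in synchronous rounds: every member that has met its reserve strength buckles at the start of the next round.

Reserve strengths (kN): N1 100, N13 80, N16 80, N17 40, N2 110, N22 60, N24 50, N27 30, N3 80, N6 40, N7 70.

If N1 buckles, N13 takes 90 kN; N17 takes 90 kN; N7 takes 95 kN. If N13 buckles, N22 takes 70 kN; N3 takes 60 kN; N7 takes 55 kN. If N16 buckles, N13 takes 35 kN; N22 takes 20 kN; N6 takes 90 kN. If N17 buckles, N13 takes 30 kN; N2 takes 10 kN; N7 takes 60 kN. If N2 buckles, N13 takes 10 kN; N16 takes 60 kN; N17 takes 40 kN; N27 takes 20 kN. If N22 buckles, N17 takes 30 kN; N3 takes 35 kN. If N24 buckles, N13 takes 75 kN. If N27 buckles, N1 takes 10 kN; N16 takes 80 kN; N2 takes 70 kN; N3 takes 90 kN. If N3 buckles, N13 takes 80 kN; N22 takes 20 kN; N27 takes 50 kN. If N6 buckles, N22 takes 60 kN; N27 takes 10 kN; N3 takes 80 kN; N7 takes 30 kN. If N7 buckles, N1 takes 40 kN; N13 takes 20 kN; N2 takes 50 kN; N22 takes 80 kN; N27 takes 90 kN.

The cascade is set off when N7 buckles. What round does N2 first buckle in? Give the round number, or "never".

3

Round 1 — N7 buckles (initial).
  N1: +40 → 40 < 100
  N13: +20 → 20 < 80
  N2: +50 → 50 < 110
  N22: +80 → 80 ≥ 60
  N27: +90 → 90 ≥ 30
Round 2 — N22, N27 buckle.
  N1: +10 → 50 < 100
  N16: +80 → 80 ≥ 80
  N17: +30 → 30 < 40
  N2: +70 → 120 ≥ 110
  N3: +35+90 → 125 ≥ 80
Round 3 — N16, N2, N3 buckle.
  N13: +35+10+80 → 145 ≥ 80
  N17: +40 → 70 ≥ 40
  N6: +90 → 90 ≥ 40
Round 4 — N13, N17, N6 buckle.
No further bucklings.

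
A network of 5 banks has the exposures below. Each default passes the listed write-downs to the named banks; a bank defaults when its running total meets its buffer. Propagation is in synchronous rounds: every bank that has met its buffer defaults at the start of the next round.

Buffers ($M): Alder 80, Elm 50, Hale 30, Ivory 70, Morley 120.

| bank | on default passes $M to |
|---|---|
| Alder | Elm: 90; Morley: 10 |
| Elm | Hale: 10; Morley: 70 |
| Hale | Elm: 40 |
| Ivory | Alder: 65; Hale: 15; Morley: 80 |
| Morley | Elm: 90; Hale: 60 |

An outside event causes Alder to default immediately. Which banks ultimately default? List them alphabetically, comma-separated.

Round 1 — Alder defaults (initial).
  Elm: +90 → 90 ≥ 50
  Morley: +10 → 10 < 120
Round 2 — Elm defaults.
  Hale: +10 → 10 < 30
  Morley: +70 → 80 < 120
No further defaults.

Alder, Elm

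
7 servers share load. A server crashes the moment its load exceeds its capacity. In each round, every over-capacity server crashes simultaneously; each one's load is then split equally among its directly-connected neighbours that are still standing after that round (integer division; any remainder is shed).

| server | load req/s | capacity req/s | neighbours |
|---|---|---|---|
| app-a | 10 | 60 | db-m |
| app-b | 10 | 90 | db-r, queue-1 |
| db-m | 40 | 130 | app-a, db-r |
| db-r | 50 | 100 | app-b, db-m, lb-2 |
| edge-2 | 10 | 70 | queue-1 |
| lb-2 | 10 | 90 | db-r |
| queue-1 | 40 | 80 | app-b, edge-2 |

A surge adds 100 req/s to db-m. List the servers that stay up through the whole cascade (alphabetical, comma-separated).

app-b, edge-2, lb-2, queue-1

Round 1 — db-m at 140 > 130. db-m crashes.
  db-m sheds 140 req/s to app-a, db-r: 70 each.
    app-a: 10+70 = 80 > 60
    db-r: 50+70 = 120 > 100
Round 2 — app-a, db-r crash.
  app-a sheds 80 req/s: no online neighbours, lost.
  db-r sheds 120 req/s to app-b, lb-2: 60 each.
    app-b: 10+60 = 70 ≤ 90
    lb-2: 10+60 = 70 ≤ 90
No further crashes.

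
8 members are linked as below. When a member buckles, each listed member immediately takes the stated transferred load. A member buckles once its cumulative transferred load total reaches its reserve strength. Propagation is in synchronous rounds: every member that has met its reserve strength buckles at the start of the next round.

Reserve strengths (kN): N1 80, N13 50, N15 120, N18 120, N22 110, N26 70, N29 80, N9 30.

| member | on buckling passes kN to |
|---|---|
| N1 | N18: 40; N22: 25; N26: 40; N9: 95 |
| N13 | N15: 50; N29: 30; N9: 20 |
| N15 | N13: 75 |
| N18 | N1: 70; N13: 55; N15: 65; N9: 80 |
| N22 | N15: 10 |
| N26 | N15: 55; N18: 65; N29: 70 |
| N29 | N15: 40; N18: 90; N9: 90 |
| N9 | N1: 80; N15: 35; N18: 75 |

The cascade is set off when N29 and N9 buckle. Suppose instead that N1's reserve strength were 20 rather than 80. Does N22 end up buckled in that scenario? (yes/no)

no

With N1's reserve strength at 20:
Round 1 — N29, N9 buckle (initial).
  N1: +80 → 80 ≥ 20
  N15: +40+35 → 75 < 120
  N18: +90+75 → 165 ≥ 120
Round 2 — N1, N18 buckle.
  N13: +55 → 55 ≥ 50
  N15: +65 → 140 ≥ 120
  N22: +25 → 25 < 110
  N26: +40 → 40 < 70
Round 3 — N13, N15 buckle.
No further bucklings.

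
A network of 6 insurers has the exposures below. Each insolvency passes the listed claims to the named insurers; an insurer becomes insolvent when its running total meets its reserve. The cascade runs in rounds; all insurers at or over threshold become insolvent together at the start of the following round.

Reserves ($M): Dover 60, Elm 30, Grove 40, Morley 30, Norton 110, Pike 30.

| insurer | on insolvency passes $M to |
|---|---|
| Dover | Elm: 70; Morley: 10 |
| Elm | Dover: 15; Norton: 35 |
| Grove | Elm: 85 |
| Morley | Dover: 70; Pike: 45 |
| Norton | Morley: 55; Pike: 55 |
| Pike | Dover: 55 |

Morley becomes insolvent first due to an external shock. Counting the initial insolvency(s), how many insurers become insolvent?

Round 1 — Morley becomes insolvent (initial).
  Dover: +70 → 70 ≥ 60
  Pike: +45 → 45 ≥ 30
Round 2 — Dover, Pike become insolvent.
  Elm: +70 → 70 ≥ 30
Round 3 — Elm becomes insolvent.
  Norton: +35 → 35 < 110
No further insolvencies.

4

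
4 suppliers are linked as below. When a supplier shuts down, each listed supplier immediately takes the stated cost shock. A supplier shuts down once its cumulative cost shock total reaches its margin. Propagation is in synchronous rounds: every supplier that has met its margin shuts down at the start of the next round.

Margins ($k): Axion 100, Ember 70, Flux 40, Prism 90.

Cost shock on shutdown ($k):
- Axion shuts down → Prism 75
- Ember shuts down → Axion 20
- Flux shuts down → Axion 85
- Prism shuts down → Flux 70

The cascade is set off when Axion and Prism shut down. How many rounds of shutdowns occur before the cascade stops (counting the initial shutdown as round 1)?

2

Round 1 — Axion, Prism shut down (initial).
  Flux: +70 → 70 ≥ 40
Round 2 — Flux shuts down.
No further shutdowns.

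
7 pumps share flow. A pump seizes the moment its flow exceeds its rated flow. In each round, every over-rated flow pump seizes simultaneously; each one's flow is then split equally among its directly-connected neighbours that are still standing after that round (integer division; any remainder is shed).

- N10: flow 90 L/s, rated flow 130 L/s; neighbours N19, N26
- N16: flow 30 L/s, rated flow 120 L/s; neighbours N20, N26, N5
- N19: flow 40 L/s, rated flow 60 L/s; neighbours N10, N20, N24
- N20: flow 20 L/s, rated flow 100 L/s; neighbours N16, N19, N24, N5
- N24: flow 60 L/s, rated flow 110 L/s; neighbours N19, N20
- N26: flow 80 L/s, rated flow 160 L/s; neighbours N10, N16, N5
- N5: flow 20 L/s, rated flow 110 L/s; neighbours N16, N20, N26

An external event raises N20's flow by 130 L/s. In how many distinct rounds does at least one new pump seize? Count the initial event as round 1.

3

Round 1 — N20 at 150 > 100. N20 seizes.
  N20 sheds 150 L/s to N16, N19, N24, N5: 37 each (2 lost).
    N16: 30+37 = 67 ≤ 120
    N19: 40+37 = 77 > 60
    N24: 60+37 = 97 ≤ 110
    N5: 20+37 = 57 ≤ 110
Round 2 — N19 seizes.
  N19 sheds 77 L/s to N10, N24: 38 each (1 lost).
    N10: 90+38 = 128 ≤ 130
    N24: 97+38 = 135 > 110
Round 3 — N24 seizes.
  N24 sheds 135 L/s: no online neighbours, lost.
No further seizures.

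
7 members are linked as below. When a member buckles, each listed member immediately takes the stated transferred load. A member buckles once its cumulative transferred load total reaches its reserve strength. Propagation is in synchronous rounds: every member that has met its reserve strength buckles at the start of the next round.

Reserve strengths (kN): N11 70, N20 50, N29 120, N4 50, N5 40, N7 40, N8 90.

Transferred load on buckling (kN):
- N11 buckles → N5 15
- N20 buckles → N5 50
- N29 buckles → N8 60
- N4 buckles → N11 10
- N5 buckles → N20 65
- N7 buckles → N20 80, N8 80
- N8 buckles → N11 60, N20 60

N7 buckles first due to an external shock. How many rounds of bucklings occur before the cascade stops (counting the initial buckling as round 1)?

Round 1 — N7 buckles (initial).
  N20: +80 → 80 ≥ 50
  N8: +80 → 80 < 90
Round 2 — N20 buckles.
  N5: +50 → 50 ≥ 40
Round 3 — N5 buckles.
No further bucklings.

3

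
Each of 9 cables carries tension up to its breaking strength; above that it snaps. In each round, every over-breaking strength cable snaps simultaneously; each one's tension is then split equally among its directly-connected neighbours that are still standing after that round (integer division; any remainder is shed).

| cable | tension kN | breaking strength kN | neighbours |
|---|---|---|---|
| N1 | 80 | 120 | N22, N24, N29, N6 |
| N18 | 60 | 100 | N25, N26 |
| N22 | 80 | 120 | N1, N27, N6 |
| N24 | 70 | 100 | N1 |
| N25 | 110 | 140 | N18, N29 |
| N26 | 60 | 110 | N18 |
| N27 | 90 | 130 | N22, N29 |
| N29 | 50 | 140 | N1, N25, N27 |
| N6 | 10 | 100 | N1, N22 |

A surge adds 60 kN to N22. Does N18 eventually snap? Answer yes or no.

yes

Round 1 — N22 at 140 > 120. N22 snaps.
  N22 sheds 140 kN to N1, N27, N6: 46 each (2 lost).
    N1: 80+46 = 126 > 120
    N27: 90+46 = 136 > 130
    N6: 10+46 = 56 ≤ 100
Round 2 — N1, N27 snap.
  N1 sheds 126 kN to N24, N29, N6: 42 each.
    N24: 70+42 = 112 > 100
    N29: 50+42 = 92 ≤ 140
    N6: 56+42 = 98 ≤ 100
  N27 sheds 136 kN to N29: 136 each.
    N29: 92+136 = 228 > 140
Round 3 — N24, N29 snap.
  N24 sheds 112 kN: no online neighbours, lost.
  N29 sheds 228 kN to N25: 228 each.
    N25: 110+228 = 338 > 140
Round 4 — N25 snaps.
  N25 sheds 338 kN to N18: 338 each.
    N18: 60+338 = 398 > 100
Round 5 — N18 snaps.
  N18 sheds 398 kN to N26: 398 each.
    N26: 60+398 = 458 > 110
Round 6 — N26 snaps.
  N26 sheds 458 kN: no online neighbours, lost.
No further breaks.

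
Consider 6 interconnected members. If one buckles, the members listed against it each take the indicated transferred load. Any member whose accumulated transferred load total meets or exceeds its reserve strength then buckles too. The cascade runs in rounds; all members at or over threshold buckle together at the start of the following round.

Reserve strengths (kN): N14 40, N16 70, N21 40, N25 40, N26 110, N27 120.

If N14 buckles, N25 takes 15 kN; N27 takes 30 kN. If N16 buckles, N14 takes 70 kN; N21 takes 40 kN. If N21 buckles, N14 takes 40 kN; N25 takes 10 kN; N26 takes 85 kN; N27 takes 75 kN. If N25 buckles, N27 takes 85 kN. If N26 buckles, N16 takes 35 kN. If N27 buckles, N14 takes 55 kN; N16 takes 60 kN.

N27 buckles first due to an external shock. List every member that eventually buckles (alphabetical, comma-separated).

Round 1 — N27 buckles (initial).
  N14: +55 → 55 ≥ 40
  N16: +60 → 60 < 70
Round 2 — N14 buckles.
  N25: +15 → 15 < 40
No further bucklings.

N14, N27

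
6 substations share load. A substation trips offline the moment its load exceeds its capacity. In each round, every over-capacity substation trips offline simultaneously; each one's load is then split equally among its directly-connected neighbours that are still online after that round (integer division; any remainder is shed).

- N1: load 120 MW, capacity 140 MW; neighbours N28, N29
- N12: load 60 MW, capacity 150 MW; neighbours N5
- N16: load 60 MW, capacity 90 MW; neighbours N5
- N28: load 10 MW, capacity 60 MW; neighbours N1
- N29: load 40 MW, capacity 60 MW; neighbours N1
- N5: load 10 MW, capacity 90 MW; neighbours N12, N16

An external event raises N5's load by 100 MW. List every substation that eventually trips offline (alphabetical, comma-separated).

Round 1 — N5 at 110 > 90. N5 trips offline.
  N5 sheds 110 MW to N12, N16: 55 each.
    N12: 60+55 = 115 ≤ 150
    N16: 60+55 = 115 > 90
Round 2 — N16 trips offline.
  N16 sheds 115 MW: no online neighbours, lost.
No further trips.

N16, N5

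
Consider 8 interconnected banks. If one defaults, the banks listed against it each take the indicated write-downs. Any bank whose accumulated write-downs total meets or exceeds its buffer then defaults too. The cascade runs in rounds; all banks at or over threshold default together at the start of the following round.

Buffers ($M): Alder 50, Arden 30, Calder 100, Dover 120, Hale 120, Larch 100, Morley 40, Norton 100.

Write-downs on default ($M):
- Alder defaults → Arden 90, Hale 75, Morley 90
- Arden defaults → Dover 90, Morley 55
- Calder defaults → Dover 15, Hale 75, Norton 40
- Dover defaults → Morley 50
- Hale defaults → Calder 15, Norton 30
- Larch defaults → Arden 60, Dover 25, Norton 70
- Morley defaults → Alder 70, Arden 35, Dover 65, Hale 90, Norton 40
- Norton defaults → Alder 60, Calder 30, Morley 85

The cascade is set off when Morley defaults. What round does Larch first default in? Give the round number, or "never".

Round 1 — Morley defaults (initial).
  Alder: +70 → 70 ≥ 50
  Arden: +35 → 35 ≥ 30
  Dover: +65 → 65 < 120
  Hale: +90 → 90 < 120
  Norton: +40 → 40 < 100
Round 2 — Alder, Arden default.
  Dover: +90 → 155 ≥ 120
  Hale: +75 → 165 ≥ 120
Round 3 — Dover, Hale default.
  Calder: +15 → 15 < 100
  Norton: +30 → 70 < 100
No further defaults.

never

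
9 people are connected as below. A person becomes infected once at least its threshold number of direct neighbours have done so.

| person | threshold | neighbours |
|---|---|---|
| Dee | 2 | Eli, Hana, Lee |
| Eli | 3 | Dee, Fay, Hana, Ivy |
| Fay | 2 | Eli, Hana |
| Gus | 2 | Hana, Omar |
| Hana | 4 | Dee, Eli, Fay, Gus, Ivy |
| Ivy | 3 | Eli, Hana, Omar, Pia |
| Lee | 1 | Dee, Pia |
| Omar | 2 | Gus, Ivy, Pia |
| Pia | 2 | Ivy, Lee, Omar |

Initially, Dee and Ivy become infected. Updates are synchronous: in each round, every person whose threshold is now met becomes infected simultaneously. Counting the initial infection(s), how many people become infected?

Round 1 — Dee, Ivy become infected (initial).
Round 2 — checking thresholds:
  Eli: 2 of 4 neighbours < 3, holds.
  Hana: 2 of 5 neighbours < 4, holds.
  Lee: 1 of 2 neighbours ≥ 1, becomes infected.
  Omar: 1 of 3 neighbours < 2, holds.
  Pia: 1 of 3 neighbours < 2, holds.
Round 3 — checking thresholds:
  Eli: 2 of 4 neighbours < 3, holds.
  Hana: 2 of 5 neighbours < 4, holds.
  Omar: 1 of 3 neighbours < 2, holds.
  Pia: 2 of 3 neighbours ≥ 2, becomes infected.
Round 4 — checking thresholds:
  Eli: 2 of 4 neighbours < 3, holds.
  Hana: 2 of 5 neighbours < 4, holds.
  Omar: 2 of 3 neighbours ≥ 2, becomes infected.
Round 5 — no new infections; cascade stops.

5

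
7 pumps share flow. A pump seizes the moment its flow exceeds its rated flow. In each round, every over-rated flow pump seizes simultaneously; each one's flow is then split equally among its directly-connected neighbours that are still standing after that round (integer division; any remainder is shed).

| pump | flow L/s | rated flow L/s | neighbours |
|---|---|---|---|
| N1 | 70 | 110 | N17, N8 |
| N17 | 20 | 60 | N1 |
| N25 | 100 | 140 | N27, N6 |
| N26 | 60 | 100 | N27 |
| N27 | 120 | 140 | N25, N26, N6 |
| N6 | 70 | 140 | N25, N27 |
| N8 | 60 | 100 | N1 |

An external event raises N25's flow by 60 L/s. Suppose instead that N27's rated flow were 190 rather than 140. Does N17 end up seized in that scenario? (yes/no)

With N27's rated flow at 190:
Round 1 — N25 at 160 > 140. N25 seizes.
  N25 sheds 160 L/s to N27, N6: 80 each.
    N27: 120+80 = 200 > 190
    N6: 70+80 = 150 > 140
Round 2 — N27, N6 seize.
  N27 sheds 200 L/s to N26: 200 each.
    N26: 60+200 = 260 > 100
  N6 sheds 150 L/s: no online neighbours, lost.
Round 3 — N26 seizes.
  N26 sheds 260 L/s: no online neighbours, lost.
No further seizures.

no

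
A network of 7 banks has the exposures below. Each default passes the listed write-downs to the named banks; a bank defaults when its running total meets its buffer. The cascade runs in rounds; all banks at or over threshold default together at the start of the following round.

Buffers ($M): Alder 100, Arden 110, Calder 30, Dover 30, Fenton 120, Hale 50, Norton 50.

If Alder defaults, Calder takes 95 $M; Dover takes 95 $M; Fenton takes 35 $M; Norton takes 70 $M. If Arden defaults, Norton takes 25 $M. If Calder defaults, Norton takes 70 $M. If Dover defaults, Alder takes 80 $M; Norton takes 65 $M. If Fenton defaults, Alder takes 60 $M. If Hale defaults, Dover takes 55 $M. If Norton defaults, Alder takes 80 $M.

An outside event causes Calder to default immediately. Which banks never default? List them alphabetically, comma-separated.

Alder, Arden, Dover, Fenton, Hale

Round 1 — Calder defaults (initial).
  Norton: +70 → 70 ≥ 50
Round 2 — Norton defaults.
  Alder: +80 → 80 < 100
No further defaults.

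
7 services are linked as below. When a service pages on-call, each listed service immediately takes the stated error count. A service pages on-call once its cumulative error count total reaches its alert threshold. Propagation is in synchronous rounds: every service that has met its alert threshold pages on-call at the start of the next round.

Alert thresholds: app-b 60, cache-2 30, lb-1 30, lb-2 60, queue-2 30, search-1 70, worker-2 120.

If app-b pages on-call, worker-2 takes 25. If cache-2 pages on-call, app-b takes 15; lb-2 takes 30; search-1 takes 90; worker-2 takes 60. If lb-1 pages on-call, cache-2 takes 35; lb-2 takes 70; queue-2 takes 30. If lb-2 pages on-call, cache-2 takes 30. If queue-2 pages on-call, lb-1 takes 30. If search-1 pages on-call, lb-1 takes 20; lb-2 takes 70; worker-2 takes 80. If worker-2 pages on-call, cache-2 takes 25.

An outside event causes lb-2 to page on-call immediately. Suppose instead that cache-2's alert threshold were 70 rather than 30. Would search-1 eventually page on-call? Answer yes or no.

With cache-2's alert threshold at 70:
Round 1 — lb-2 pages on-call (initial).
  cache-2: +30 → 30 < 70
No further pages.

no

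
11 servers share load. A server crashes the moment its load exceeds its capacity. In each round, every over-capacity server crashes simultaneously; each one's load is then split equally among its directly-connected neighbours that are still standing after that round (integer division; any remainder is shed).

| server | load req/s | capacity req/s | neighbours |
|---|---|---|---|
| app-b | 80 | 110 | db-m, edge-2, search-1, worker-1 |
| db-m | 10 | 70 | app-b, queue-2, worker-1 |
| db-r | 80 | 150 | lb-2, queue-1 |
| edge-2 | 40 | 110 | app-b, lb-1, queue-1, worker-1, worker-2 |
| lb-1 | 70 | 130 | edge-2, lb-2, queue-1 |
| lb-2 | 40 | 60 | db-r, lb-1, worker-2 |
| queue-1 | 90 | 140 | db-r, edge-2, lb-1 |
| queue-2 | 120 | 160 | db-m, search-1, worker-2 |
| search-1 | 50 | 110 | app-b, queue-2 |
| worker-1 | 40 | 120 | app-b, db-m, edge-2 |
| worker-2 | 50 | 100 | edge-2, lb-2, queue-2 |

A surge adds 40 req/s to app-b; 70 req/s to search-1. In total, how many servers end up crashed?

Round 1 — app-b at 120 > 110; search-1 at 120 > 110. app-b, search-1 crash.
  app-b sheds 120 req/s to db-m, edge-2, worker-1: 40 each.
    db-m: 10+40 = 50 ≤ 70
    edge-2: 40+40 = 80 ≤ 110
    worker-1: 40+40 = 80 ≤ 120
  search-1 sheds 120 req/s to queue-2: 120 each.
    queue-2: 120+120 = 240 > 160
Round 2 — queue-2 crashes.
  queue-2 sheds 240 req/s to db-m, worker-2: 120 each.
    db-m: 50+120 = 170 > 70
    worker-2: 50+120 = 170 > 100
Round 3 — db-m, worker-2 crash.
  db-m sheds 170 req/s to worker-1: 170 each.
    worker-1: 80+170 = 250 > 120
  worker-2 sheds 170 req/s to edge-2, lb-2: 85 each.
    edge-2: 80+85 = 165 > 110
    lb-2: 40+85 = 125 > 60
Round 4 — edge-2, lb-2, worker-1 crash.
  edge-2 sheds 165 req/s to lb-1, queue-1: 82 each (1 lost).
    lb-1: 70+82 = 152 > 130
    queue-1: 90+82 = 172 > 140
  lb-2 sheds 125 req/s to db-r, lb-1: 62 each (1 lost).
    db-r: 80+62 = 142 ≤ 150
    lb-1: 152+62 = 214 > 130
  worker-1 sheds 250 req/s: no online neighbours, lost.
Round 5 — lb-1, queue-1 crash.
  lb-1 sheds 214 req/s: no online neighbours, lost.
  queue-1 sheds 172 req/s to db-r: 172 each.
    db-r: 142+172 = 314 > 150
Round 6 — db-r crashes.
  db-r sheds 314 req/s: no online neighbours, lost.
No further crashes.

11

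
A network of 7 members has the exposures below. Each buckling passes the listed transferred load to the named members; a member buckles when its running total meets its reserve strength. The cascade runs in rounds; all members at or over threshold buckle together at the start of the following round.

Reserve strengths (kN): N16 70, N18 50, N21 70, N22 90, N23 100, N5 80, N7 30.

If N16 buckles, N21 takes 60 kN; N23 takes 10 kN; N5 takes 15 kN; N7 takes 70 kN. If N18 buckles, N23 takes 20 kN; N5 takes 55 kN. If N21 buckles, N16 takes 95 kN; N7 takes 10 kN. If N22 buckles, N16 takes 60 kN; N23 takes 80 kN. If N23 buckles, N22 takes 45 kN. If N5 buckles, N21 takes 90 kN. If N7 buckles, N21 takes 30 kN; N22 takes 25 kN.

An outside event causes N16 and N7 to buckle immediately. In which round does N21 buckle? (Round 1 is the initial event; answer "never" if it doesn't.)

Round 1 — N16, N7 buckle (initial).
  N21: +60+30 → 90 ≥ 70
  N22: +25 → 25 < 90
  N23: +10 → 10 < 100
  N5: +15 → 15 < 80
Round 2 — N21 buckles.
No further bucklings.

2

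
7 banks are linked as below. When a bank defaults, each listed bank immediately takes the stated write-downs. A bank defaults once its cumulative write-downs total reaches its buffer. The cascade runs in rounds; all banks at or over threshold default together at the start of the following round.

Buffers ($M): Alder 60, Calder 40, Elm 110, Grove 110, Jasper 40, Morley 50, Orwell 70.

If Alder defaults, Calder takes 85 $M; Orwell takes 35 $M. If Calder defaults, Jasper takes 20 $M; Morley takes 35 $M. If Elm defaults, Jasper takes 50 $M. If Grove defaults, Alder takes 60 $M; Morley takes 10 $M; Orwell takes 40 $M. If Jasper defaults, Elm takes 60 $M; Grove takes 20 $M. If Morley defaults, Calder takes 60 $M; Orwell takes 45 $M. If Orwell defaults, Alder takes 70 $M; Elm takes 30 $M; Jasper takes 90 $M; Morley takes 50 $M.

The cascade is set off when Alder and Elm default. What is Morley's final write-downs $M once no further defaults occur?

Round 1 — Alder, Elm default (initial).
  Calder: +85 → 85 ≥ 40
  Jasper: +50 → 50 ≥ 40
  Orwell: +35 → 35 < 70
Round 2 — Calder, Jasper default.
  Grove: +20 → 20 < 110
  Morley: +35 → 35 < 50
No further defaults.

35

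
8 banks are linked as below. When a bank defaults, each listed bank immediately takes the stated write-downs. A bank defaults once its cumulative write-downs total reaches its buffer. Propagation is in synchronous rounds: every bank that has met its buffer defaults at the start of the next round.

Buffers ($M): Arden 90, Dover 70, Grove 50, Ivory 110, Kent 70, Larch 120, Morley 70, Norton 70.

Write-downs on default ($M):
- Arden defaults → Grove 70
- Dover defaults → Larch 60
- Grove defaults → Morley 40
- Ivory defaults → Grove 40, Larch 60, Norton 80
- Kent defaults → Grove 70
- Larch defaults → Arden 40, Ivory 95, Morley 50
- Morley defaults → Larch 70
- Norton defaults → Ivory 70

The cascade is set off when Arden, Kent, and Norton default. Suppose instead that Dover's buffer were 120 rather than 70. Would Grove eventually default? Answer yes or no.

With Dover's buffer at 120:
Round 1 — Arden, Kent, Norton default (initial).
  Grove: +70+70 → 140 ≥ 50
  Ivory: +70 → 70 < 110
Round 2 — Grove defaults.
  Morley: +40 → 40 < 70
No further defaults.

yes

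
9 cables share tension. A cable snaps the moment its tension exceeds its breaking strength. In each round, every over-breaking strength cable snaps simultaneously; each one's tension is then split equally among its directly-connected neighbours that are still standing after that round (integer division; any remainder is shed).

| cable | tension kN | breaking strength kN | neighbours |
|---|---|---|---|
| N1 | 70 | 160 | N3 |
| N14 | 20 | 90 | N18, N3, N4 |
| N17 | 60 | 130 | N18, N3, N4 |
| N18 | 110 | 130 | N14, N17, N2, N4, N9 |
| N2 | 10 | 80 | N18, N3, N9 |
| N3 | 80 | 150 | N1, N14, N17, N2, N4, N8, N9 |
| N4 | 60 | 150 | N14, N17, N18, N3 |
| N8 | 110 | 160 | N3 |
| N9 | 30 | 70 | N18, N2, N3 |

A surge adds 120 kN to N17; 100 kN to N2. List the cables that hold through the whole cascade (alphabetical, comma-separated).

Round 1 — N17 at 180 > 130; N2 at 110 > 80. N17, N2 snap.
  N17 sheds 180 kN to N18, N3, N4: 60 each.
    N18: 110+60 = 170 > 130
    N3: 80+60 = 140 ≤ 150
    N4: 60+60 = 120 ≤ 150
  N2 sheds 110 kN to N18, N3, N9: 36 each (2 lost).
    N18: 170+36 = 206 > 130
    N3: 140+36 = 176 > 150
    N9: 30+36 = 66 ≤ 70
Round 2 — N18, N3 snap.
  N18 sheds 206 kN to N14, N4, N9: 68 each (2 lost).
    N14: 20+68 = 88 ≤ 90
    N4: 120+68 = 188 > 150
    N9: 66+68 = 134 > 70
  N3 sheds 176 kN to N1, N14, N4, N8, N9: 35 each (1 lost).
    N1: 70+35 = 105 ≤ 160
    N14: 88+35 = 123 > 90
    N4: 188+35 = 223 > 150
    N8: 110+35 = 145 ≤ 160
    N9: 134+35 = 169 > 70
Round 3 — N14, N4, N9 snap.
  N14 sheds 123 kN: no online neighbours, lost.
  N4 sheds 223 kN: no online neighbours, lost.
  N9 sheds 169 kN: no online neighbours, lost.
No further breaks.

N1, N8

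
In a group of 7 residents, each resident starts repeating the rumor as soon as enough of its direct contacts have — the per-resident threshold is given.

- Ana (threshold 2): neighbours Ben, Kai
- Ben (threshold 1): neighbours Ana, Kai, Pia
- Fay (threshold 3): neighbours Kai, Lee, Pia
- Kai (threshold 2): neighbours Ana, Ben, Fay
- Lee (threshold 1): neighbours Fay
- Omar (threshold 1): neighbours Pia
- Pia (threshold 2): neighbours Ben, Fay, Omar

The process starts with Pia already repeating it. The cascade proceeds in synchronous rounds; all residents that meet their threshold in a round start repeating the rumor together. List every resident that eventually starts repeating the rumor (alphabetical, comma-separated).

Round 1 — Pia starts repeating the rumor (initial).
Round 2 — checking thresholds:
  Ben: 1 of 3 neighbours ≥ 1, starts repeating the rumor.
  Fay: 1 of 3 neighbours < 3, not yet.
  Omar: 1 of 1 neighbours ≥ 1, starts repeating the rumor.
Round 3 — no new spreads; cascade stops.

Ben, Omar, Pia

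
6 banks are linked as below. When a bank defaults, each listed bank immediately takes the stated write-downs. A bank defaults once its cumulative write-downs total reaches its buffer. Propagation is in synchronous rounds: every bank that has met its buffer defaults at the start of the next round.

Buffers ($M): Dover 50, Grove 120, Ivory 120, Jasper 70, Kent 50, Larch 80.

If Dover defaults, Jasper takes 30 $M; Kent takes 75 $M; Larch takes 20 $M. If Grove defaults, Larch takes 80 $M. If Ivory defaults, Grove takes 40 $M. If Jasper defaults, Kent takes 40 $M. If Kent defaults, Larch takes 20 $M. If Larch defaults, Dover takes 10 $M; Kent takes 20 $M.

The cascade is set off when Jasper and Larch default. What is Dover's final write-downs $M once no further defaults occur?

10

Round 1 — Jasper, Larch default (initial).
  Dover: +10 → 10 < 50
  Kent: +40+20 → 60 ≥ 50
Round 2 — Kent defaults.
No further defaults.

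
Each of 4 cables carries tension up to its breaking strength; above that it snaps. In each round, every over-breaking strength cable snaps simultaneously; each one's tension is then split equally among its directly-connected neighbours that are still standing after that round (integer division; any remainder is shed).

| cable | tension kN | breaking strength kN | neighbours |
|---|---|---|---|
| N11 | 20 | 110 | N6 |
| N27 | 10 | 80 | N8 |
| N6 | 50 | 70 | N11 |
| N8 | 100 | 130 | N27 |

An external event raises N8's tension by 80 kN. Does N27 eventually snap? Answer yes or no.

yes

Round 1 — N8 at 180 > 130. N8 snaps.
  N8 sheds 180 kN to N27: 180 each.
    N27: 10+180 = 190 > 80
Round 2 — N27 snaps.
  N27 sheds 190 kN: no online neighbours, lost.
No further breaks.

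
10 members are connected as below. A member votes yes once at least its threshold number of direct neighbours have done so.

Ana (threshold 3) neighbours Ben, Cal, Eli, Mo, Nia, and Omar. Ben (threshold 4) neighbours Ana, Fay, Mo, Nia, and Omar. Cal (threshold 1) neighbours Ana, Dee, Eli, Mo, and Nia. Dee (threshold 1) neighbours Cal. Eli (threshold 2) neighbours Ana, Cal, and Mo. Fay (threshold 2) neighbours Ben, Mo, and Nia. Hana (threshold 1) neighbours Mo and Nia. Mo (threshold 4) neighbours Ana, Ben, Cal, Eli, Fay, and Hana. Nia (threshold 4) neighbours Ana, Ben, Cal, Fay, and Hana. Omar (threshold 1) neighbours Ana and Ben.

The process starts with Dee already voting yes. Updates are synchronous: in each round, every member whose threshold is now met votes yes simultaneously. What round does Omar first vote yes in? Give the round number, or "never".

never

Round 1 — Dee votes yes (initial).
Round 2 — checking thresholds:
  Cal: 1 of 5 neighbours ≥ 1, votes yes.
Round 3 — no new yes votes; cascade stops.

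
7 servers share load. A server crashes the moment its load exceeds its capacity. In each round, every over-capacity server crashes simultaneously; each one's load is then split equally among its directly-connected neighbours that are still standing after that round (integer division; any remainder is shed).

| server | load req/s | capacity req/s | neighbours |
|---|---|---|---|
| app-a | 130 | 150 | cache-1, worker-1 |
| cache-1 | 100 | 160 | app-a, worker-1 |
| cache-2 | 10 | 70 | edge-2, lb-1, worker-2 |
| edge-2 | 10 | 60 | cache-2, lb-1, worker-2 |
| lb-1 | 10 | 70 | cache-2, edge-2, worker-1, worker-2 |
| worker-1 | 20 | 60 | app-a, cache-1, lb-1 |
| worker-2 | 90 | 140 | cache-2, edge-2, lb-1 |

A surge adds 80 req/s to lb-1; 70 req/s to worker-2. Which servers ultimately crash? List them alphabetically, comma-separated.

Round 1 — lb-1 at 90 > 70; worker-2 at 160 > 140. lb-1, worker-2 crash.
  lb-1 sheds 90 req/s to cache-2, edge-2, worker-1: 30 each.
    cache-2: 10+30 = 40 ≤ 70
    edge-2: 10+30 = 40 ≤ 60
    worker-1: 20+30 = 50 ≤ 60
  worker-2 sheds 160 req/s to cache-2, edge-2: 80 each.
    cache-2: 40+80 = 120 > 70
    edge-2: 40+80 = 120 > 60
Round 2 — cache-2, edge-2 crash.
  cache-2 sheds 120 req/s: no online neighbours, lost.
  edge-2 sheds 120 req/s: no online neighbours, lost.
No further crashes.

cache-2, edge-2, lb-1, worker-2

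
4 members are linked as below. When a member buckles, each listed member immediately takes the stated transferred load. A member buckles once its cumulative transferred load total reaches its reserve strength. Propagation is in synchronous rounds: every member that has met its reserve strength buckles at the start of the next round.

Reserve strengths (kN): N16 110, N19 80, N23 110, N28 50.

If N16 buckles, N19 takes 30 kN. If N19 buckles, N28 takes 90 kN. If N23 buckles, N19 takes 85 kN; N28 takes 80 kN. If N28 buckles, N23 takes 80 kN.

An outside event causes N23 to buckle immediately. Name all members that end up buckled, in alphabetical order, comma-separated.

N19, N23, N28

Round 1 — N23 buckles (initial).
  N19: +85 → 85 ≥ 80
  N28: +80 → 80 ≥ 50
Round 2 — N19, N28 buckle.
No further bucklings.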